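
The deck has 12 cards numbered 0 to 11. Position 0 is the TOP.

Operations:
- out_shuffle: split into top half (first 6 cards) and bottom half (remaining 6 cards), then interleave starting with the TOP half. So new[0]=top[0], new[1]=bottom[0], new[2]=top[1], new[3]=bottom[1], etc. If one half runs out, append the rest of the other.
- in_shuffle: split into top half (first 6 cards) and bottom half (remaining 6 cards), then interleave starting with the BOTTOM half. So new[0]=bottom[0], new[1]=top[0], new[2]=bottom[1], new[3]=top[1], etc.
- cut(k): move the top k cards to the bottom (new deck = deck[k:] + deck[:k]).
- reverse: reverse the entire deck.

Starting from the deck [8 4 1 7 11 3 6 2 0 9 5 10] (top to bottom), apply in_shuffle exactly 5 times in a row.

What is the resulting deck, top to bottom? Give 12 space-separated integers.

After op 1 (in_shuffle): [6 8 2 4 0 1 9 7 5 11 10 3]
After op 2 (in_shuffle): [9 6 7 8 5 2 11 4 10 0 3 1]
After op 3 (in_shuffle): [11 9 4 6 10 7 0 8 3 5 1 2]
After op 4 (in_shuffle): [0 11 8 9 3 4 5 6 1 10 2 7]
After op 5 (in_shuffle): [5 0 6 11 1 8 10 9 2 3 7 4]

Answer: 5 0 6 11 1 8 10 9 2 3 7 4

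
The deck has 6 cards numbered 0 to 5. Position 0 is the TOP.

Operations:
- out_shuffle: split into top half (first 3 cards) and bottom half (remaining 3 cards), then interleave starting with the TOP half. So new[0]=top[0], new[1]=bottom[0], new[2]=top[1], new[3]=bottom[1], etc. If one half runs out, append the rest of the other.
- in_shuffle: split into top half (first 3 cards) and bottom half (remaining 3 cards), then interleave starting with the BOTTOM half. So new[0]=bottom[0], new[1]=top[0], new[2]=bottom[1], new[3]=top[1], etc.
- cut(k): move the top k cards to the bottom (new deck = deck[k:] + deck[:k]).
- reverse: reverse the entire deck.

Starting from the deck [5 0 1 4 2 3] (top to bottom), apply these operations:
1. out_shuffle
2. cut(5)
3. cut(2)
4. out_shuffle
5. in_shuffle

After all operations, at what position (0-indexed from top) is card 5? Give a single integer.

After op 1 (out_shuffle): [5 4 0 2 1 3]
After op 2 (cut(5)): [3 5 4 0 2 1]
After op 3 (cut(2)): [4 0 2 1 3 5]
After op 4 (out_shuffle): [4 1 0 3 2 5]
After op 5 (in_shuffle): [3 4 2 1 5 0]
Card 5 is at position 4.

Answer: 4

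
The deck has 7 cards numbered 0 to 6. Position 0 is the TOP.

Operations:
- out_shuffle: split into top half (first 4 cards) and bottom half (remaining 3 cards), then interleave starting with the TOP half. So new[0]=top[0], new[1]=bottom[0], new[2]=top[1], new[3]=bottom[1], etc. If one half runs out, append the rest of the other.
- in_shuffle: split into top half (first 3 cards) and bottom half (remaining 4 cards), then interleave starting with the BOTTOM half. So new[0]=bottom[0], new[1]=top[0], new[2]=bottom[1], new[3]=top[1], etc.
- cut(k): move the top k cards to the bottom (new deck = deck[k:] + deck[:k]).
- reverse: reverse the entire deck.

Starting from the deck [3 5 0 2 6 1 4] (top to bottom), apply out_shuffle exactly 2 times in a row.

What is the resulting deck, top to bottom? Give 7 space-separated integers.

Answer: 3 0 6 4 5 2 1

Derivation:
After op 1 (out_shuffle): [3 6 5 1 0 4 2]
After op 2 (out_shuffle): [3 0 6 4 5 2 1]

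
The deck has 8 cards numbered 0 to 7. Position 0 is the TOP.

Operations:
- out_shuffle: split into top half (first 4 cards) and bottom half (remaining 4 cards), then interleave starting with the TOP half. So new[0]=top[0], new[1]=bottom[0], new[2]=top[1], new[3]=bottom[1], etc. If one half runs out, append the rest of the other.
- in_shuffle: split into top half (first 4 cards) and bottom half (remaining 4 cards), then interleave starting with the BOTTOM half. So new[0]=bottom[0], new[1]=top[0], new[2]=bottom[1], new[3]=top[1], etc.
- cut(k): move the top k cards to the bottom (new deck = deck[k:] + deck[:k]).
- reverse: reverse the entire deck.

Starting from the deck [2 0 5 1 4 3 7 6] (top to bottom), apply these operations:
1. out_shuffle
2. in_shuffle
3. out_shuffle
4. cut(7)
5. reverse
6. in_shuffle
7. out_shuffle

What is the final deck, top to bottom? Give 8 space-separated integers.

After op 1 (out_shuffle): [2 4 0 3 5 7 1 6]
After op 2 (in_shuffle): [5 2 7 4 1 0 6 3]
After op 3 (out_shuffle): [5 1 2 0 7 6 4 3]
After op 4 (cut(7)): [3 5 1 2 0 7 6 4]
After op 5 (reverse): [4 6 7 0 2 1 5 3]
After op 6 (in_shuffle): [2 4 1 6 5 7 3 0]
After op 7 (out_shuffle): [2 5 4 7 1 3 6 0]

Answer: 2 5 4 7 1 3 6 0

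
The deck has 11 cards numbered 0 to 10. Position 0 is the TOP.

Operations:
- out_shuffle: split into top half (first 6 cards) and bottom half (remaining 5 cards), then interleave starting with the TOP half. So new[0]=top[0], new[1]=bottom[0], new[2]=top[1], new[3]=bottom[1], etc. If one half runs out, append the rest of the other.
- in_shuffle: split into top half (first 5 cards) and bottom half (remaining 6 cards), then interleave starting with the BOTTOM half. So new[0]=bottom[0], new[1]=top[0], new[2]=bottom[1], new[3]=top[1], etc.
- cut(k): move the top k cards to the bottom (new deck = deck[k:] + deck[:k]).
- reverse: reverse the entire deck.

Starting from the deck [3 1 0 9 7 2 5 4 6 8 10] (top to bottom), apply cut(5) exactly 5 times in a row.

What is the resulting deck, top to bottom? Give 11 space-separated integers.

Answer: 9 7 2 5 4 6 8 10 3 1 0

Derivation:
After op 1 (cut(5)): [2 5 4 6 8 10 3 1 0 9 7]
After op 2 (cut(5)): [10 3 1 0 9 7 2 5 4 6 8]
After op 3 (cut(5)): [7 2 5 4 6 8 10 3 1 0 9]
After op 4 (cut(5)): [8 10 3 1 0 9 7 2 5 4 6]
After op 5 (cut(5)): [9 7 2 5 4 6 8 10 3 1 0]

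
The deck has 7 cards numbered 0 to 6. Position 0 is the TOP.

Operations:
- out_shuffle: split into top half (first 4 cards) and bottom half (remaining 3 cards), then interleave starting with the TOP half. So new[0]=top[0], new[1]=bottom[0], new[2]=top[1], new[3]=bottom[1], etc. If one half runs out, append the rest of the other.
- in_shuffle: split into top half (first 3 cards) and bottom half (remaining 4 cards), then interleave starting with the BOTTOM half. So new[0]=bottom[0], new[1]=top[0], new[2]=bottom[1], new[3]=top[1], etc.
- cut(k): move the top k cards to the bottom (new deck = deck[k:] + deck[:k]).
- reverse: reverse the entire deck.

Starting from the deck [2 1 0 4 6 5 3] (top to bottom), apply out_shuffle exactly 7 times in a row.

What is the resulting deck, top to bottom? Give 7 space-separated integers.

Answer: 2 6 1 5 0 3 4

Derivation:
After op 1 (out_shuffle): [2 6 1 5 0 3 4]
After op 2 (out_shuffle): [2 0 6 3 1 4 5]
After op 3 (out_shuffle): [2 1 0 4 6 5 3]
After op 4 (out_shuffle): [2 6 1 5 0 3 4]
After op 5 (out_shuffle): [2 0 6 3 1 4 5]
After op 6 (out_shuffle): [2 1 0 4 6 5 3]
After op 7 (out_shuffle): [2 6 1 5 0 3 4]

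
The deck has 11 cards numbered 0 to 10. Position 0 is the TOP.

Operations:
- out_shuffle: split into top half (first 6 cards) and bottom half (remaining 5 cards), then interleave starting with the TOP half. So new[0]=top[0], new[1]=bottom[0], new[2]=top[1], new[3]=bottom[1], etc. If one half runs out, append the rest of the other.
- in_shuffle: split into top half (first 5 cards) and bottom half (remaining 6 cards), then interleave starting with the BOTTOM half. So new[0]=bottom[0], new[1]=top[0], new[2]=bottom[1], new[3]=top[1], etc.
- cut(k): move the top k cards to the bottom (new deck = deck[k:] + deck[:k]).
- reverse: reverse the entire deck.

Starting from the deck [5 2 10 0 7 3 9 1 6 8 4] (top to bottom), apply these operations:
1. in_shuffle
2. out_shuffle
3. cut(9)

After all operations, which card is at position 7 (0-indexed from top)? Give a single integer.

Answer: 8

Derivation:
After op 1 (in_shuffle): [3 5 9 2 1 10 6 0 8 7 4]
After op 2 (out_shuffle): [3 6 5 0 9 8 2 7 1 4 10]
After op 3 (cut(9)): [4 10 3 6 5 0 9 8 2 7 1]
Position 7: card 8.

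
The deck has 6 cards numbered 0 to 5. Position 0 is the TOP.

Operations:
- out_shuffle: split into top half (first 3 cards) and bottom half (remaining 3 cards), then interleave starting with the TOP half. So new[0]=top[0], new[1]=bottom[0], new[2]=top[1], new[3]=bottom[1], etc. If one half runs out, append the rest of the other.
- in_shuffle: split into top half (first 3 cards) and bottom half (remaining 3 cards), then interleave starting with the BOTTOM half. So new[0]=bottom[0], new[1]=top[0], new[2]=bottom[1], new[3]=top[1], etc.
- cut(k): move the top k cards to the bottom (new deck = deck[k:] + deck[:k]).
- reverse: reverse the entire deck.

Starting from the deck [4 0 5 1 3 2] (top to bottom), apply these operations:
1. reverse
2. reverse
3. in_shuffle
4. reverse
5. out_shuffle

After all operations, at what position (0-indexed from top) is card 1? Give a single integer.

Answer: 5

Derivation:
After op 1 (reverse): [2 3 1 5 0 4]
After op 2 (reverse): [4 0 5 1 3 2]
After op 3 (in_shuffle): [1 4 3 0 2 5]
After op 4 (reverse): [5 2 0 3 4 1]
After op 5 (out_shuffle): [5 3 2 4 0 1]
Card 1 is at position 5.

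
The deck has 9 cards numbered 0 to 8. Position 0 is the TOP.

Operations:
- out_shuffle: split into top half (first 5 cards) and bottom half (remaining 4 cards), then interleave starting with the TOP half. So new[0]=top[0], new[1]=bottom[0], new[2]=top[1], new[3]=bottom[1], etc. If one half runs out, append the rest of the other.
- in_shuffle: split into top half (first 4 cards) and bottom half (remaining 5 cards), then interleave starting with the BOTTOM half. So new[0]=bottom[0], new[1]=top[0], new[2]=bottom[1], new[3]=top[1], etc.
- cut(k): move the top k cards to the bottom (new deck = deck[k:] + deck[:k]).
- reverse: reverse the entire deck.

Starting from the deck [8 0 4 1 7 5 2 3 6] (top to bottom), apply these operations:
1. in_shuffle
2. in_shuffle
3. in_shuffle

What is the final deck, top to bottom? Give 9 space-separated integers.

After op 1 (in_shuffle): [7 8 5 0 2 4 3 1 6]
After op 2 (in_shuffle): [2 7 4 8 3 5 1 0 6]
After op 3 (in_shuffle): [3 2 5 7 1 4 0 8 6]

Answer: 3 2 5 7 1 4 0 8 6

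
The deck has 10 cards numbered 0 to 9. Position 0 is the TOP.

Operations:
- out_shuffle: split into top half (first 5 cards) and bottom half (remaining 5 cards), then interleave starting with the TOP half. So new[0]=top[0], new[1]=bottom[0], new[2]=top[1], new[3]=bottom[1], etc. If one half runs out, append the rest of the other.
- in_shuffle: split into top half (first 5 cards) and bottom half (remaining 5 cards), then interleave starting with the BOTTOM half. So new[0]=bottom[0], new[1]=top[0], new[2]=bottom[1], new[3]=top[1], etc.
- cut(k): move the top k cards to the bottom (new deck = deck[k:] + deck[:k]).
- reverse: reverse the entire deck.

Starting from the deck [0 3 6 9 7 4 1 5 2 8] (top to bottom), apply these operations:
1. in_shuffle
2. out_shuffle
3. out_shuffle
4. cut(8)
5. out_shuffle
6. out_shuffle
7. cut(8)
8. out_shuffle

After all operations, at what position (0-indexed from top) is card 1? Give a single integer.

Answer: 4

Derivation:
After op 1 (in_shuffle): [4 0 1 3 5 6 2 9 8 7]
After op 2 (out_shuffle): [4 6 0 2 1 9 3 8 5 7]
After op 3 (out_shuffle): [4 9 6 3 0 8 2 5 1 7]
After op 4 (cut(8)): [1 7 4 9 6 3 0 8 2 5]
After op 5 (out_shuffle): [1 3 7 0 4 8 9 2 6 5]
After op 6 (out_shuffle): [1 8 3 9 7 2 0 6 4 5]
After op 7 (cut(8)): [4 5 1 8 3 9 7 2 0 6]
After op 8 (out_shuffle): [4 9 5 7 1 2 8 0 3 6]
Card 1 is at position 4.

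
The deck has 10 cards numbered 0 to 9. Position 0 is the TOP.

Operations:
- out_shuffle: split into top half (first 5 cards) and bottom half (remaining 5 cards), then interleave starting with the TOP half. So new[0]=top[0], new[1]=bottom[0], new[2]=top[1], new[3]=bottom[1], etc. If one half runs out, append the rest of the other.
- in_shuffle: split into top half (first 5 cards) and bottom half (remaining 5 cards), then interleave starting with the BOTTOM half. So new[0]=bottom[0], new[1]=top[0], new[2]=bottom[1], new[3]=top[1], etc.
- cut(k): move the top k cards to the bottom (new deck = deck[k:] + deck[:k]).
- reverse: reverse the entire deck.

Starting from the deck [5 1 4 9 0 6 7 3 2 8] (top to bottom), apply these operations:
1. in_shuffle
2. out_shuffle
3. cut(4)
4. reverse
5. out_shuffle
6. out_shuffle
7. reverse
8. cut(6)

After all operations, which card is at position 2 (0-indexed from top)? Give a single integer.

After op 1 (in_shuffle): [6 5 7 1 3 4 2 9 8 0]
After op 2 (out_shuffle): [6 4 5 2 7 9 1 8 3 0]
After op 3 (cut(4)): [7 9 1 8 3 0 6 4 5 2]
After op 4 (reverse): [2 5 4 6 0 3 8 1 9 7]
After op 5 (out_shuffle): [2 3 5 8 4 1 6 9 0 7]
After op 6 (out_shuffle): [2 1 3 6 5 9 8 0 4 7]
After op 7 (reverse): [7 4 0 8 9 5 6 3 1 2]
After op 8 (cut(6)): [6 3 1 2 7 4 0 8 9 5]
Position 2: card 1.

Answer: 1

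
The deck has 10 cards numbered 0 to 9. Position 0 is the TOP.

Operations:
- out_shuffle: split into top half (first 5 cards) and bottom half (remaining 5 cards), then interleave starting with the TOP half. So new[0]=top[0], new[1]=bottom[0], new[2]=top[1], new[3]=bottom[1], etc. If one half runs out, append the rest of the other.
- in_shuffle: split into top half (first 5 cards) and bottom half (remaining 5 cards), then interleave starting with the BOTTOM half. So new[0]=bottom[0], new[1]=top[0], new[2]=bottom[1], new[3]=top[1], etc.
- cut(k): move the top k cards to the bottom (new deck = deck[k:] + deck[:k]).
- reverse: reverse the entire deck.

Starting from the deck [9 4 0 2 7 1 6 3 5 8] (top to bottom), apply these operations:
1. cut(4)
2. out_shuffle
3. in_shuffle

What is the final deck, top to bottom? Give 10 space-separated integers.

After op 1 (cut(4)): [7 1 6 3 5 8 9 4 0 2]
After op 2 (out_shuffle): [7 8 1 9 6 4 3 0 5 2]
After op 3 (in_shuffle): [4 7 3 8 0 1 5 9 2 6]

Answer: 4 7 3 8 0 1 5 9 2 6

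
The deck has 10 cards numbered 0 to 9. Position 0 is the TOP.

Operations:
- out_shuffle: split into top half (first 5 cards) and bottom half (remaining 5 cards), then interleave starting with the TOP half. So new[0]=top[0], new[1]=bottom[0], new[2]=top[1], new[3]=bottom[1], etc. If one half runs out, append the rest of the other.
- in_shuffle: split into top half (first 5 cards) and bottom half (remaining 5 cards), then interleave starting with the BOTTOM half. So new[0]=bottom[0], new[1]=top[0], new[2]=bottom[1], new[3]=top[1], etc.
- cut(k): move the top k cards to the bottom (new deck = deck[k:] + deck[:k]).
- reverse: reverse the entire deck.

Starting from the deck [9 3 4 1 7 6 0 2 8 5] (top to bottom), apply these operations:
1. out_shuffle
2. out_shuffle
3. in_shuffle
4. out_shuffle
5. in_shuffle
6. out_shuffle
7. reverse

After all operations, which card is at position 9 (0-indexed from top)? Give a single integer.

Answer: 1

Derivation:
After op 1 (out_shuffle): [9 6 3 0 4 2 1 8 7 5]
After op 2 (out_shuffle): [9 2 6 1 3 8 0 7 4 5]
After op 3 (in_shuffle): [8 9 0 2 7 6 4 1 5 3]
After op 4 (out_shuffle): [8 6 9 4 0 1 2 5 7 3]
After op 5 (in_shuffle): [1 8 2 6 5 9 7 4 3 0]
After op 6 (out_shuffle): [1 9 8 7 2 4 6 3 5 0]
After op 7 (reverse): [0 5 3 6 4 2 7 8 9 1]
Position 9: card 1.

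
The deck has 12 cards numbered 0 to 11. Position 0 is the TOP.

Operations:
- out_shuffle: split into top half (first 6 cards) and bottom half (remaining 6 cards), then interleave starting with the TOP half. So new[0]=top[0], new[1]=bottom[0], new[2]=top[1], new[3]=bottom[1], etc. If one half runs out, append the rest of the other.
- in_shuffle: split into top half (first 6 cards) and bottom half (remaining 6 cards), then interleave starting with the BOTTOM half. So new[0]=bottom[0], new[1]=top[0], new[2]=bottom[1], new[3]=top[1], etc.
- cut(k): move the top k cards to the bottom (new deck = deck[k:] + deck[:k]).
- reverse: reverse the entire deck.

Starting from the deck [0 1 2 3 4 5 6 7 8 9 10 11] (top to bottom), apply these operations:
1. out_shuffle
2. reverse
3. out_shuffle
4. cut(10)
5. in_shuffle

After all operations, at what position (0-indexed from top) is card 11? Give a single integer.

Answer: 5

Derivation:
After op 1 (out_shuffle): [0 6 1 7 2 8 3 9 4 10 5 11]
After op 2 (reverse): [11 5 10 4 9 3 8 2 7 1 6 0]
After op 3 (out_shuffle): [11 8 5 2 10 7 4 1 9 6 3 0]
After op 4 (cut(10)): [3 0 11 8 5 2 10 7 4 1 9 6]
After op 5 (in_shuffle): [10 3 7 0 4 11 1 8 9 5 6 2]
Card 11 is at position 5.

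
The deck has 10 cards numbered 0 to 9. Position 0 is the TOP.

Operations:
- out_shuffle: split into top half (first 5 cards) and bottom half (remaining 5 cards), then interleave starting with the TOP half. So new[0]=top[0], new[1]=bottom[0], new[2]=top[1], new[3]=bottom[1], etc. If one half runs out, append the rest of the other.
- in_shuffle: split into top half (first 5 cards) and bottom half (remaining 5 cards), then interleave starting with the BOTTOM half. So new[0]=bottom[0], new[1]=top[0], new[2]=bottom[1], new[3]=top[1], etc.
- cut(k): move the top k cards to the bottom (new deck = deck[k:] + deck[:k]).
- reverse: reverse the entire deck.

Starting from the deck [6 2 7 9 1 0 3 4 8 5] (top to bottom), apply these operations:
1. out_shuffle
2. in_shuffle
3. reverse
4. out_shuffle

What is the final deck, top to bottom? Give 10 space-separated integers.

After op 1 (out_shuffle): [6 0 2 3 7 4 9 8 1 5]
After op 2 (in_shuffle): [4 6 9 0 8 2 1 3 5 7]
After op 3 (reverse): [7 5 3 1 2 8 0 9 6 4]
After op 4 (out_shuffle): [7 8 5 0 3 9 1 6 2 4]

Answer: 7 8 5 0 3 9 1 6 2 4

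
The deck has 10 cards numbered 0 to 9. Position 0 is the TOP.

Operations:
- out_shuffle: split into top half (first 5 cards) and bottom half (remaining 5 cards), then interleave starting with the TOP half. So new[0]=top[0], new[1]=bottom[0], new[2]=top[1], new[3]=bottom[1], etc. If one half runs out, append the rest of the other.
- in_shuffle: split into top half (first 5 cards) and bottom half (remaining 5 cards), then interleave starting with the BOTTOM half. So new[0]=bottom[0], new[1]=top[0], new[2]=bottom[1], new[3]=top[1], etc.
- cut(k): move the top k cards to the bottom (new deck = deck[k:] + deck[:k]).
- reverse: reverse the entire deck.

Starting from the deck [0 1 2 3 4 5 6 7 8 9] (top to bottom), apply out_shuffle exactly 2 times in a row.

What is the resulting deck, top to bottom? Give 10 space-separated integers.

After op 1 (out_shuffle): [0 5 1 6 2 7 3 8 4 9]
After op 2 (out_shuffle): [0 7 5 3 1 8 6 4 2 9]

Answer: 0 7 5 3 1 8 6 4 2 9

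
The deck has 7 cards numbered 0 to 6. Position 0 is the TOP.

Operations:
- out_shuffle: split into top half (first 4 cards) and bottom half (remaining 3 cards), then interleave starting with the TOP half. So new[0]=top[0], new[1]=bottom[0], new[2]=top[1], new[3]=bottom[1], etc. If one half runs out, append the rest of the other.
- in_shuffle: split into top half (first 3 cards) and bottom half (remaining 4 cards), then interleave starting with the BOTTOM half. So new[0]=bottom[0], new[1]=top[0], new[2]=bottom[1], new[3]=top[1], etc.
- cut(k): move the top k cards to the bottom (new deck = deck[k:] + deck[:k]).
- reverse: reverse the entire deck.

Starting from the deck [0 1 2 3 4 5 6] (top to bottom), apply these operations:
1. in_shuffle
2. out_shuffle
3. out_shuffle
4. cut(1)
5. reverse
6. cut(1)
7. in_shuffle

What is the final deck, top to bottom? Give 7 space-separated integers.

Answer: 6 2 5 1 4 0 3

Derivation:
After op 1 (in_shuffle): [3 0 4 1 5 2 6]
After op 2 (out_shuffle): [3 5 0 2 4 6 1]
After op 3 (out_shuffle): [3 4 5 6 0 1 2]
After op 4 (cut(1)): [4 5 6 0 1 2 3]
After op 5 (reverse): [3 2 1 0 6 5 4]
After op 6 (cut(1)): [2 1 0 6 5 4 3]
After op 7 (in_shuffle): [6 2 5 1 4 0 3]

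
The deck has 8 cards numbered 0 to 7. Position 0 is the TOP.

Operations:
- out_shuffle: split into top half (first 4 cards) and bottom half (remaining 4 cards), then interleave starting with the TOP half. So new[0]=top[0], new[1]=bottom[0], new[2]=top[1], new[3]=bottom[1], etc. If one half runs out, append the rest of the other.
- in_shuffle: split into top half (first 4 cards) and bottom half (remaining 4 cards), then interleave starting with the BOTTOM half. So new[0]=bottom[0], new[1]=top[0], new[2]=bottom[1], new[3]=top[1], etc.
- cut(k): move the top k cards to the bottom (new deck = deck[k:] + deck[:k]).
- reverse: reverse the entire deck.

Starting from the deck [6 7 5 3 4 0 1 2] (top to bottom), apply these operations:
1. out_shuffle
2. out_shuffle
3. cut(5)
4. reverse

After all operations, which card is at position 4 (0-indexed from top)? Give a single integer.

After op 1 (out_shuffle): [6 4 7 0 5 1 3 2]
After op 2 (out_shuffle): [6 5 4 1 7 3 0 2]
After op 3 (cut(5)): [3 0 2 6 5 4 1 7]
After op 4 (reverse): [7 1 4 5 6 2 0 3]
Position 4: card 6.

Answer: 6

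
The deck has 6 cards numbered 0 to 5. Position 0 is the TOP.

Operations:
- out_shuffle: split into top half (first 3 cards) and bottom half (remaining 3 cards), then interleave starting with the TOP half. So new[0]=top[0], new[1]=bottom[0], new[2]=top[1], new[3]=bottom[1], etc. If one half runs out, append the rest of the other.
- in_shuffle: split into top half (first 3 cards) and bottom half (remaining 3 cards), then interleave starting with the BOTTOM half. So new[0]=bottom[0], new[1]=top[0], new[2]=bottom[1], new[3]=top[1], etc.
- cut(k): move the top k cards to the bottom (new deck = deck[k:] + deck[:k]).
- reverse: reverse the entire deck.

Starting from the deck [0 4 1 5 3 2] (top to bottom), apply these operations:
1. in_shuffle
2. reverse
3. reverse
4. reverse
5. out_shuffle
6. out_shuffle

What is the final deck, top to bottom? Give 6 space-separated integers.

Answer: 1 0 3 4 2 5

Derivation:
After op 1 (in_shuffle): [5 0 3 4 2 1]
After op 2 (reverse): [1 2 4 3 0 5]
After op 3 (reverse): [5 0 3 4 2 1]
After op 4 (reverse): [1 2 4 3 0 5]
After op 5 (out_shuffle): [1 3 2 0 4 5]
After op 6 (out_shuffle): [1 0 3 4 2 5]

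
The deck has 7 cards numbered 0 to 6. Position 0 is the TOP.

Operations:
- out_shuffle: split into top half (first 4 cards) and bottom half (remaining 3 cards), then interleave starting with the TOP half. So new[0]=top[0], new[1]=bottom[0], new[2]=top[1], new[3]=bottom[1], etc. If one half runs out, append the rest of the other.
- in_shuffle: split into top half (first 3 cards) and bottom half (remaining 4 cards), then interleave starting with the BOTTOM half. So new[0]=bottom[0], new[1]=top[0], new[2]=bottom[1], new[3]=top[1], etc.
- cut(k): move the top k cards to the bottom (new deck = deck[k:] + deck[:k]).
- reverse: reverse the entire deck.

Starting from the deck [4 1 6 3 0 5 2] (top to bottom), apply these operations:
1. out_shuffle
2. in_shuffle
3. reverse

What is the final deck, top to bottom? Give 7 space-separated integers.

After op 1 (out_shuffle): [4 0 1 5 6 2 3]
After op 2 (in_shuffle): [5 4 6 0 2 1 3]
After op 3 (reverse): [3 1 2 0 6 4 5]

Answer: 3 1 2 0 6 4 5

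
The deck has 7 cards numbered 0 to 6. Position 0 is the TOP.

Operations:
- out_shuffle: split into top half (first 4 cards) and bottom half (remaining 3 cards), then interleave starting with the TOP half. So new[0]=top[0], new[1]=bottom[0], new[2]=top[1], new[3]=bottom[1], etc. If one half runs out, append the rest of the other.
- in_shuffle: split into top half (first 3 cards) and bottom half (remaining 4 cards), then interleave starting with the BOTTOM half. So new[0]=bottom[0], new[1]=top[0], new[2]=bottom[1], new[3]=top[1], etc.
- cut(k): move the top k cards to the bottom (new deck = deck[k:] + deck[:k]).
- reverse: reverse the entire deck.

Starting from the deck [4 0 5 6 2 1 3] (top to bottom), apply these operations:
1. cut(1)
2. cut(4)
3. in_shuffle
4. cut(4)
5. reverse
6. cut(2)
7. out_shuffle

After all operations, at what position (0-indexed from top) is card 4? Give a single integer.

After op 1 (cut(1)): [0 5 6 2 1 3 4]
After op 2 (cut(4)): [1 3 4 0 5 6 2]
After op 3 (in_shuffle): [0 1 5 3 6 4 2]
After op 4 (cut(4)): [6 4 2 0 1 5 3]
After op 5 (reverse): [3 5 1 0 2 4 6]
After op 6 (cut(2)): [1 0 2 4 6 3 5]
After op 7 (out_shuffle): [1 6 0 3 2 5 4]
Card 4 is at position 6.

Answer: 6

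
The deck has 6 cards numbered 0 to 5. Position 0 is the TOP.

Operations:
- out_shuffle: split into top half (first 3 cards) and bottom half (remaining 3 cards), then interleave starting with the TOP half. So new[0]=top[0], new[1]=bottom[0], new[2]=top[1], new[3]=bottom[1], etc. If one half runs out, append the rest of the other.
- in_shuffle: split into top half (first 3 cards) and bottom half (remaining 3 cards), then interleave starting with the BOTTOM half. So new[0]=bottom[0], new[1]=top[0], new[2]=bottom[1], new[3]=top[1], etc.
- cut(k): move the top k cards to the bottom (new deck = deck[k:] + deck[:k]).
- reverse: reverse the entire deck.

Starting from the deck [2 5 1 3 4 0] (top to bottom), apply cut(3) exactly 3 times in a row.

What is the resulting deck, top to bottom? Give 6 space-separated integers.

Answer: 3 4 0 2 5 1

Derivation:
After op 1 (cut(3)): [3 4 0 2 5 1]
After op 2 (cut(3)): [2 5 1 3 4 0]
After op 3 (cut(3)): [3 4 0 2 5 1]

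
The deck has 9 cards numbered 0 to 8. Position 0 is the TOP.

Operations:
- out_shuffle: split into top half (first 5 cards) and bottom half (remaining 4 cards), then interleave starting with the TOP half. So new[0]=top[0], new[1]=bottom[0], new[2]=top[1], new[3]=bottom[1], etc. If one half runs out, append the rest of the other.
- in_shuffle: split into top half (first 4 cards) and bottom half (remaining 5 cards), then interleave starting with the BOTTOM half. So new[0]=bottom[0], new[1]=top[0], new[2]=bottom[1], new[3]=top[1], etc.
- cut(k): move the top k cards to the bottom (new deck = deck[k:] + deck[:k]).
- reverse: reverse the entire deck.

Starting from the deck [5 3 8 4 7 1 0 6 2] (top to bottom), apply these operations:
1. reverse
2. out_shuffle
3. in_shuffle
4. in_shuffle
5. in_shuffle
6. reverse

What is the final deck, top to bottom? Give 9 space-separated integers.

Answer: 7 2 4 6 8 0 3 1 5

Derivation:
After op 1 (reverse): [2 6 0 1 7 4 8 3 5]
After op 2 (out_shuffle): [2 4 6 8 0 3 1 5 7]
After op 3 (in_shuffle): [0 2 3 4 1 6 5 8 7]
After op 4 (in_shuffle): [1 0 6 2 5 3 8 4 7]
After op 5 (in_shuffle): [5 1 3 0 8 6 4 2 7]
After op 6 (reverse): [7 2 4 6 8 0 3 1 5]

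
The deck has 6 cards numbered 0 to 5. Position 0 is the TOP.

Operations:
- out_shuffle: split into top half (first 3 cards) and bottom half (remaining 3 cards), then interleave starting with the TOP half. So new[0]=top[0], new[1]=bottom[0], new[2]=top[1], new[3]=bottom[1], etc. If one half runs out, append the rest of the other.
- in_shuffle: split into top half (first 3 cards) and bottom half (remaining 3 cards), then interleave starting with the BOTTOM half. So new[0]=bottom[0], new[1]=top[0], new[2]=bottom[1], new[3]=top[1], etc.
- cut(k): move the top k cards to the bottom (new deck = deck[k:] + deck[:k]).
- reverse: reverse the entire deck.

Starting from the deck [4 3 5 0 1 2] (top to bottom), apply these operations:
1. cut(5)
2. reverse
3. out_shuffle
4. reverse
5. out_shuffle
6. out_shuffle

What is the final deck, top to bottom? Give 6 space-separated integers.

After op 1 (cut(5)): [2 4 3 5 0 1]
After op 2 (reverse): [1 0 5 3 4 2]
After op 3 (out_shuffle): [1 3 0 4 5 2]
After op 4 (reverse): [2 5 4 0 3 1]
After op 5 (out_shuffle): [2 0 5 3 4 1]
After op 6 (out_shuffle): [2 3 0 4 5 1]

Answer: 2 3 0 4 5 1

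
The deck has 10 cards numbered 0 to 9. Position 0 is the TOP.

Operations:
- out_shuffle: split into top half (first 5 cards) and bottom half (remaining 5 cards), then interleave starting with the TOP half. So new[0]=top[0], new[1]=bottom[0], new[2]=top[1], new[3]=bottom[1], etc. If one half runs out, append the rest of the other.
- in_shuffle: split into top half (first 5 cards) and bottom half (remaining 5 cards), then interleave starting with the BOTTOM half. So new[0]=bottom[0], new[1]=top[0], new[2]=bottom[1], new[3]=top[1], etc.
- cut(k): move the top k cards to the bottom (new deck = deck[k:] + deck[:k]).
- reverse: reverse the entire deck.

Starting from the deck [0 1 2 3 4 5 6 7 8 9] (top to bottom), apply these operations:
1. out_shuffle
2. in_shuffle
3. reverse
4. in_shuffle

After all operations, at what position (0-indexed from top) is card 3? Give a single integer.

Answer: 4

Derivation:
After op 1 (out_shuffle): [0 5 1 6 2 7 3 8 4 9]
After op 2 (in_shuffle): [7 0 3 5 8 1 4 6 9 2]
After op 3 (reverse): [2 9 6 4 1 8 5 3 0 7]
After op 4 (in_shuffle): [8 2 5 9 3 6 0 4 7 1]
Card 3 is at position 4.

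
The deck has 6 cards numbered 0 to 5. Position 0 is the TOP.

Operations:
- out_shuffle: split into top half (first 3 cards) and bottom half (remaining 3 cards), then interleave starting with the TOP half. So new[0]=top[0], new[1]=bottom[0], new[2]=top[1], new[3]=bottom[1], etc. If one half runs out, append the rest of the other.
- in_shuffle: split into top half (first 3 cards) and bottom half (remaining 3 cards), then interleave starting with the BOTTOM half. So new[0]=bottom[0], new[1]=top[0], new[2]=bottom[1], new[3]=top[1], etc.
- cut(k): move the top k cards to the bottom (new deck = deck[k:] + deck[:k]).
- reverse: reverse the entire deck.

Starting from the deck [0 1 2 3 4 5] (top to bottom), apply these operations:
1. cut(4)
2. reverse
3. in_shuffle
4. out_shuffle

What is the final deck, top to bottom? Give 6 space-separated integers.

After op 1 (cut(4)): [4 5 0 1 2 3]
After op 2 (reverse): [3 2 1 0 5 4]
After op 3 (in_shuffle): [0 3 5 2 4 1]
After op 4 (out_shuffle): [0 2 3 4 5 1]

Answer: 0 2 3 4 5 1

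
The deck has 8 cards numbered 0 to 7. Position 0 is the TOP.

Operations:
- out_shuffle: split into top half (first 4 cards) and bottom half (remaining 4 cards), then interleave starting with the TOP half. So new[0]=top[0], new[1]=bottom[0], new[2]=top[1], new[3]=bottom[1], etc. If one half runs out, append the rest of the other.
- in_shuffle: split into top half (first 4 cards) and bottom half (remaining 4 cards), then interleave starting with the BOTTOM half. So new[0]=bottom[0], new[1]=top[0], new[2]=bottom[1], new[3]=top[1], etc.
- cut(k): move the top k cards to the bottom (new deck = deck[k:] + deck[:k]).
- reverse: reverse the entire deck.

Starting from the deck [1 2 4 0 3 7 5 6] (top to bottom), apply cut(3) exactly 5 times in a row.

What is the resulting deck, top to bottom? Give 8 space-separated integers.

After op 1 (cut(3)): [0 3 7 5 6 1 2 4]
After op 2 (cut(3)): [5 6 1 2 4 0 3 7]
After op 3 (cut(3)): [2 4 0 3 7 5 6 1]
After op 4 (cut(3)): [3 7 5 6 1 2 4 0]
After op 5 (cut(3)): [6 1 2 4 0 3 7 5]

Answer: 6 1 2 4 0 3 7 5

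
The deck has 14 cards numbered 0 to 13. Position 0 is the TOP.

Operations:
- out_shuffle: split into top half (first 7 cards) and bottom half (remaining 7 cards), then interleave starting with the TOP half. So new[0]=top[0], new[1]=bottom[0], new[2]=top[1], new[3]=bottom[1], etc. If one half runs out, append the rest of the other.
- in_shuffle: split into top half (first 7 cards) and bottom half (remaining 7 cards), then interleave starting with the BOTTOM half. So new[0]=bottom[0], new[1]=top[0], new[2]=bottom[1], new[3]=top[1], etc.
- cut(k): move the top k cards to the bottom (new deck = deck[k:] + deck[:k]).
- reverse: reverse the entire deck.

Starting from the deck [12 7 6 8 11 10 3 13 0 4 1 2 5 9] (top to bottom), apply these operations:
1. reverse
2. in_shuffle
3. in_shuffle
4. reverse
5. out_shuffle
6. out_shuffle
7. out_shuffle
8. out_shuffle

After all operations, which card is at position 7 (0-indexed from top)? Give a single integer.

After op 1 (reverse): [9 5 2 1 4 0 13 3 10 11 8 6 7 12]
After op 2 (in_shuffle): [3 9 10 5 11 2 8 1 6 4 7 0 12 13]
After op 3 (in_shuffle): [1 3 6 9 4 10 7 5 0 11 12 2 13 8]
After op 4 (reverse): [8 13 2 12 11 0 5 7 10 4 9 6 3 1]
After op 5 (out_shuffle): [8 7 13 10 2 4 12 9 11 6 0 3 5 1]
After op 6 (out_shuffle): [8 9 7 11 13 6 10 0 2 3 4 5 12 1]
After op 7 (out_shuffle): [8 0 9 2 7 3 11 4 13 5 6 12 10 1]
After op 8 (out_shuffle): [8 4 0 13 9 5 2 6 7 12 3 10 11 1]
Position 7: card 6.

Answer: 6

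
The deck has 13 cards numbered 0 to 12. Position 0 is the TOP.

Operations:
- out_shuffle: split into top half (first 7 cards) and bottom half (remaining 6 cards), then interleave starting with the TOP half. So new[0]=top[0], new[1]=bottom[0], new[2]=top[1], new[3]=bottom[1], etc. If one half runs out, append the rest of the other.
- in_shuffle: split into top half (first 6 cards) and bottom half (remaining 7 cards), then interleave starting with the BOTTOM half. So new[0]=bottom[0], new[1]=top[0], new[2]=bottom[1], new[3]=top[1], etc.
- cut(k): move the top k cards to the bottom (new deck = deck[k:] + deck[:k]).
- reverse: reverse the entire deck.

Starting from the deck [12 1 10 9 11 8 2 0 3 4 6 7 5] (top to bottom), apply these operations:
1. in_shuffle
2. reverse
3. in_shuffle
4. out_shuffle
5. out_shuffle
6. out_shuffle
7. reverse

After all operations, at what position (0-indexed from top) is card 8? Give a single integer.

After op 1 (in_shuffle): [2 12 0 1 3 10 4 9 6 11 7 8 5]
After op 2 (reverse): [5 8 7 11 6 9 4 10 3 1 0 12 2]
After op 3 (in_shuffle): [4 5 10 8 3 7 1 11 0 6 12 9 2]
After op 4 (out_shuffle): [4 11 5 0 10 6 8 12 3 9 7 2 1]
After op 5 (out_shuffle): [4 12 11 3 5 9 0 7 10 2 6 1 8]
After op 6 (out_shuffle): [4 7 12 10 11 2 3 6 5 1 9 8 0]
After op 7 (reverse): [0 8 9 1 5 6 3 2 11 10 12 7 4]
Card 8 is at position 1.

Answer: 1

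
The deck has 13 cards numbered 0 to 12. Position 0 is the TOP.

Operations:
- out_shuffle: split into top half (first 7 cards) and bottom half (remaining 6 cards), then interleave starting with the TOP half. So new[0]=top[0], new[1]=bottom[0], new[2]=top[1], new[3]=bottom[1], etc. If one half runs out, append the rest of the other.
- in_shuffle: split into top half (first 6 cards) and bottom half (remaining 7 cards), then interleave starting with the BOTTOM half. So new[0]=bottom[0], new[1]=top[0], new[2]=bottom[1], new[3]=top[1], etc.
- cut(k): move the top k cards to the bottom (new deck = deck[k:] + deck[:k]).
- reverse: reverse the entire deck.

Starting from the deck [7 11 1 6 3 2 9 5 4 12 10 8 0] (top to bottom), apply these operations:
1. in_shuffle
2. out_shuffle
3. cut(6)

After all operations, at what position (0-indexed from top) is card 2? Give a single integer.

After op 1 (in_shuffle): [9 7 5 11 4 1 12 6 10 3 8 2 0]
After op 2 (out_shuffle): [9 6 7 10 5 3 11 8 4 2 1 0 12]
After op 3 (cut(6)): [11 8 4 2 1 0 12 9 6 7 10 5 3]
Card 2 is at position 3.

Answer: 3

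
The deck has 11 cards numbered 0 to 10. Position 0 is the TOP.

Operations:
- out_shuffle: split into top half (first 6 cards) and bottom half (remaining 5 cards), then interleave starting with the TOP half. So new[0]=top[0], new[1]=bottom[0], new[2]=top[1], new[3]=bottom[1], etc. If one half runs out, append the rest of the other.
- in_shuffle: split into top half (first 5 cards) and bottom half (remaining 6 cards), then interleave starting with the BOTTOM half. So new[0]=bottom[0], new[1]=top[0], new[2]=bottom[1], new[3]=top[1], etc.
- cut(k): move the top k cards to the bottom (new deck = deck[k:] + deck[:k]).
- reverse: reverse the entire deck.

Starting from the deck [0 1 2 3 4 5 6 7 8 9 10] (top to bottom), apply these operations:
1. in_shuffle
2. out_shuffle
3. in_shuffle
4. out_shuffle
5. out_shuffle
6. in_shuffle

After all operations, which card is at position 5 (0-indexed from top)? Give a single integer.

Answer: 7

Derivation:
After op 1 (in_shuffle): [5 0 6 1 7 2 8 3 9 4 10]
After op 2 (out_shuffle): [5 8 0 3 6 9 1 4 7 10 2]
After op 3 (in_shuffle): [9 5 1 8 4 0 7 3 10 6 2]
After op 4 (out_shuffle): [9 7 5 3 1 10 8 6 4 2 0]
After op 5 (out_shuffle): [9 8 7 6 5 4 3 2 1 0 10]
After op 6 (in_shuffle): [4 9 3 8 2 7 1 6 0 5 10]
Position 5: card 7.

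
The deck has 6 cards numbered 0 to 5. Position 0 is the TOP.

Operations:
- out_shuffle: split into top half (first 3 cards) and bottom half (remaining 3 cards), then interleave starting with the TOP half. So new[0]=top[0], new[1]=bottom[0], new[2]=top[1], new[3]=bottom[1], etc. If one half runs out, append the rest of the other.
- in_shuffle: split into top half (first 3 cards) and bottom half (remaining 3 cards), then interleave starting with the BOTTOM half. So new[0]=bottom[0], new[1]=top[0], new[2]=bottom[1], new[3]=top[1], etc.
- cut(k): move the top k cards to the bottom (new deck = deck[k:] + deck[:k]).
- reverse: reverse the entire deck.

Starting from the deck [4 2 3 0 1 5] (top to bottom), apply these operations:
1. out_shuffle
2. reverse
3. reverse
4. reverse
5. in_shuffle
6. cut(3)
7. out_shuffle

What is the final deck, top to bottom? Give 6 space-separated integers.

Answer: 3 2 4 5 1 0

Derivation:
After op 1 (out_shuffle): [4 0 2 1 3 5]
After op 2 (reverse): [5 3 1 2 0 4]
After op 3 (reverse): [4 0 2 1 3 5]
After op 4 (reverse): [5 3 1 2 0 4]
After op 5 (in_shuffle): [2 5 0 3 4 1]
After op 6 (cut(3)): [3 4 1 2 5 0]
After op 7 (out_shuffle): [3 2 4 5 1 0]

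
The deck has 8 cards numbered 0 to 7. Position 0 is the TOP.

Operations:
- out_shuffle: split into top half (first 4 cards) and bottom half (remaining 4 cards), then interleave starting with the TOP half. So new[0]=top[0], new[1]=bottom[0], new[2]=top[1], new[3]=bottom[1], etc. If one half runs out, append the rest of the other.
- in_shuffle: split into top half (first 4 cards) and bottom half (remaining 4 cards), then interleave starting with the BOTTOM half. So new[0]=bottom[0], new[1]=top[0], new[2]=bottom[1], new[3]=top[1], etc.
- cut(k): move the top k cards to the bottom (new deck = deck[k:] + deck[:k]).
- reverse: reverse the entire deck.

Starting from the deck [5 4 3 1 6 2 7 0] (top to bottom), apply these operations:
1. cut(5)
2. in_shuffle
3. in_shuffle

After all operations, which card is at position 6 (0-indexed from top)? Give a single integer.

After op 1 (cut(5)): [2 7 0 5 4 3 1 6]
After op 2 (in_shuffle): [4 2 3 7 1 0 6 5]
After op 3 (in_shuffle): [1 4 0 2 6 3 5 7]
Position 6: card 5.

Answer: 5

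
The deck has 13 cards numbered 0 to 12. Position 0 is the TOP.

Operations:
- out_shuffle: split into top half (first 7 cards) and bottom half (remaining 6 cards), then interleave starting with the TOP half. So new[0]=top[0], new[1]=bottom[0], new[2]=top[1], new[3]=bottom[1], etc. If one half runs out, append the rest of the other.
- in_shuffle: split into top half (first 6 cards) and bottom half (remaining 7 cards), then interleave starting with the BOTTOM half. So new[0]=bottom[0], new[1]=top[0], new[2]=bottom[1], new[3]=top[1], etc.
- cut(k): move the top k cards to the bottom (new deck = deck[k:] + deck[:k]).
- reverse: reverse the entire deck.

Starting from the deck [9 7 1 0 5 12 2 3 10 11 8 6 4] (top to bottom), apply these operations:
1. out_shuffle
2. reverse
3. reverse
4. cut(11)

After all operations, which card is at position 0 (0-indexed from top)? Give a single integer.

After op 1 (out_shuffle): [9 3 7 10 1 11 0 8 5 6 12 4 2]
After op 2 (reverse): [2 4 12 6 5 8 0 11 1 10 7 3 9]
After op 3 (reverse): [9 3 7 10 1 11 0 8 5 6 12 4 2]
After op 4 (cut(11)): [4 2 9 3 7 10 1 11 0 8 5 6 12]
Position 0: card 4.

Answer: 4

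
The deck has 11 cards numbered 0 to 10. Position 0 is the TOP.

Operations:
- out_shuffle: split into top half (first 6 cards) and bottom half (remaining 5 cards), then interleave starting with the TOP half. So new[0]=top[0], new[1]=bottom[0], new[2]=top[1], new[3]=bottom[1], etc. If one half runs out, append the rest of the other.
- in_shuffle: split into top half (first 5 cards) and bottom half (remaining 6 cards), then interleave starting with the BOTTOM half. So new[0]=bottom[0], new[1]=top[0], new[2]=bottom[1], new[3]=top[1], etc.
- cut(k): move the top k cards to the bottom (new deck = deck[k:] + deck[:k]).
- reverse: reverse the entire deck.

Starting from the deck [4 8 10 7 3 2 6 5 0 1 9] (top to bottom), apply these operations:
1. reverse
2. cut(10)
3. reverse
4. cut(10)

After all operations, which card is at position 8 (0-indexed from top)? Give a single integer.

After op 1 (reverse): [9 1 0 5 6 2 3 7 10 8 4]
After op 2 (cut(10)): [4 9 1 0 5 6 2 3 7 10 8]
After op 3 (reverse): [8 10 7 3 2 6 5 0 1 9 4]
After op 4 (cut(10)): [4 8 10 7 3 2 6 5 0 1 9]
Position 8: card 0.

Answer: 0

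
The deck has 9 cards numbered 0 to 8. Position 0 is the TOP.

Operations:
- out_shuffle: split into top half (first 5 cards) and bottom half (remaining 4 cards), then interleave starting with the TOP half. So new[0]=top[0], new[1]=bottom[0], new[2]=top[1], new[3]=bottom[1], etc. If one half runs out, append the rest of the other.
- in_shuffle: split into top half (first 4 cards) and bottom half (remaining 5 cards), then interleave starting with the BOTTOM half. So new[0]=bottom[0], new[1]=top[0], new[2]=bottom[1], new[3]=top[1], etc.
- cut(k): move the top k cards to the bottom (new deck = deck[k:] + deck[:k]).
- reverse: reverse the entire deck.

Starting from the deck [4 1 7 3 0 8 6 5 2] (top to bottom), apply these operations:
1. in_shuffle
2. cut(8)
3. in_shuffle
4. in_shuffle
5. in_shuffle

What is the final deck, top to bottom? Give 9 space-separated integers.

After op 1 (in_shuffle): [0 4 8 1 6 7 5 3 2]
After op 2 (cut(8)): [2 0 4 8 1 6 7 5 3]
After op 3 (in_shuffle): [1 2 6 0 7 4 5 8 3]
After op 4 (in_shuffle): [7 1 4 2 5 6 8 0 3]
After op 5 (in_shuffle): [5 7 6 1 8 4 0 2 3]

Answer: 5 7 6 1 8 4 0 2 3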